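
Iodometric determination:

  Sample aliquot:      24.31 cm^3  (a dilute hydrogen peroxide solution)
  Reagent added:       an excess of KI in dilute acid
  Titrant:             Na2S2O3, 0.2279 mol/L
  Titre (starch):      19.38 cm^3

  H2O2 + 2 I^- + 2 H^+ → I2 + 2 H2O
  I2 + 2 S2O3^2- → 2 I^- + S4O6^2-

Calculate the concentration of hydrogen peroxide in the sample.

0.09084 mol/L

n(S2O3^2-) = 0.01938 × 0.2279 = 4.417 × 10^-3 mol
n(I2) = n(S2O3^2-)/2 = 2.208 × 10^-3 mol
n(H2O2) in the aliquot = 2.208 × 10^-3 mol (1:1 ratio)
[H2O2] = 2.208 × 10^-3 / 0.02431 = 0.09084 mol/L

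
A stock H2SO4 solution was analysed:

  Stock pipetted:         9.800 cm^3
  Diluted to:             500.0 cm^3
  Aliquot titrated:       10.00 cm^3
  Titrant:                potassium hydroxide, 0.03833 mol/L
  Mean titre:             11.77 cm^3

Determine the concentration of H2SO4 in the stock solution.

H2SO4 + 2 KOH → K2SO4 + 2 H2O
n(KOH) = 0.01177 × 0.03833 = 4.511 × 10^-4 mol
From the 1:2 ratio, n(H2SO4) in the aliquot = 1/2 × 4.511 × 10^-4 = 2.256 × 10^-4 mol
[H2SO4]_dilute = 2.256 × 10^-4 / 0.01000 = 0.02256 mol/L
Dilution factor = 500.0 / 9.800 = 51.02
[H2SO4]_stock = 0.02256 × 51.02 = 1.151 mol/L

1.151 mol/L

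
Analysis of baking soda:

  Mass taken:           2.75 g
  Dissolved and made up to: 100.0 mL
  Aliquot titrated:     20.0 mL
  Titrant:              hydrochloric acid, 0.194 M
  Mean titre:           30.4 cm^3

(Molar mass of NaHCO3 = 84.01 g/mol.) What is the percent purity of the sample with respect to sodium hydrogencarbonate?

90.1 %

NaHCO3 + HCl → NaCl + H2O + CO2
n(HCl) per titration = 0.0304 × 0.194 = 5.90 × 10^-3 mol
n(NaHCO3) in each aliquot = 5.90 × 10^-3 mol (1:1 ratio)
n(NaHCO3) in the whole flask = 5.90 × 10^-3 × 100.0/20.0 = 0.0295 mol
mass of NaHCO3 = 0.0295 × 84.01 = 2.48 g
% NaHCO3 = 2.48 / 2.75 × 100 = 90.1 %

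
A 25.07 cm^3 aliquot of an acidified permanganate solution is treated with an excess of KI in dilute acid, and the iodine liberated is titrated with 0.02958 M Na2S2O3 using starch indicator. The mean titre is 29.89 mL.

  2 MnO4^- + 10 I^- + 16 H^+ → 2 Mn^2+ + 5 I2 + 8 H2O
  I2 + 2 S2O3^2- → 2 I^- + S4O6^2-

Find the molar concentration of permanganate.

0.007053 M

n(S2O3^2-) = 0.02989 × 0.02958 = 8.841 × 10^-4 mol
n(I2) = n(S2O3^2-)/2 = 4.421 × 10^-4 mol
From the 2:5 ratio, n(MnO4^-) in the aliquot = 2/5 × 4.421 × 10^-4 = 1.768 × 10^-4 mol
[MnO4^-] = 1.768 × 10^-4 / 0.02507 = 0.007053 mol/L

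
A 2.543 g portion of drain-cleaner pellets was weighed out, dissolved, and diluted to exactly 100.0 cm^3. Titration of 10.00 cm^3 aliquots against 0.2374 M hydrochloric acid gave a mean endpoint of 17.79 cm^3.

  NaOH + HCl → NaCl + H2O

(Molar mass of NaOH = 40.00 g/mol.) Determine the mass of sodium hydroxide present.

n(HCl) per titration = 0.01779 × 0.2374 = 4.223 × 10^-3 mol
n(NaOH) in each aliquot = 4.223 × 10^-3 mol (1:1 ratio)
n(NaOH) in the whole flask = 4.223 × 10^-3 × 100.0/10.00 = 0.04223 mol
mass of NaOH = 0.04223 × 40.00 = 1.689 g

1.689 g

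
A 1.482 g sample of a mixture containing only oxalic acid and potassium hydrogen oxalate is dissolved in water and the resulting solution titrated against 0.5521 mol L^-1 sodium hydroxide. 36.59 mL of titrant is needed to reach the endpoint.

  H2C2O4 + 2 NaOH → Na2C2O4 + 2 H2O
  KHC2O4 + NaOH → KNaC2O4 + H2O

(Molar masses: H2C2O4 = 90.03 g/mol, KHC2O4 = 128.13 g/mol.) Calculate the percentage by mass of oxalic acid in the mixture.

40.43 %

n(NaOH) = 0.03659 × 0.5521 = 0.02020 mol
Let x = n(H2C2O4), y = n(KHC2O4).
Titrant: 2x + 1y = 0.02020;  mass: 90.03x + 128.13y = 1.482
Solving, x = 6.656 × 10^-3 mol, y = 6.890 × 10^-3 mol
mass of H2C2O4 = 6.656 × 10^-3 × 90.03 = 0.5992 g
% H2C2O4 = 0.5992 / 1.482 × 100 = 40.43 %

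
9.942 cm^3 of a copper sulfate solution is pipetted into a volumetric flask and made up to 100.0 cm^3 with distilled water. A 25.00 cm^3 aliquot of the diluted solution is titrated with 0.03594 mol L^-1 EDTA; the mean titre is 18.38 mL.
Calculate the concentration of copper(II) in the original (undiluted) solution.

0.2658 mol/L

Cu^2+ + EDTA^4- → [Cu(EDTA)]^2-
n(EDTA) = 0.01838 × 0.03594 = 6.606 × 10^-4 mol
n(Cu2+) in the aliquot = 6.606 × 10^-4 mol (1:1 ratio)
[Cu2+]_dilute = 6.606 × 10^-4 / 0.02500 = 0.02642 mol/L
Dilution factor = 100.0 / 9.942 = 10.06
[Cu2+]_stock = 0.02642 × 10.06 = 0.2658 mol/L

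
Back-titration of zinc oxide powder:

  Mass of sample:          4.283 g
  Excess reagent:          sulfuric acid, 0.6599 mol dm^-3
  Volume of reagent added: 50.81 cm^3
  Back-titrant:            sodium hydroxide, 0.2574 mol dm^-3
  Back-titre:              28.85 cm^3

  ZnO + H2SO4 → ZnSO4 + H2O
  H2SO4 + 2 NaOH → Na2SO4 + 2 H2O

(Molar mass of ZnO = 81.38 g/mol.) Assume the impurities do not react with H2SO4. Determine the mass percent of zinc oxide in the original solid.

n(H2SO4) added = 0.05081 × 0.6599 = 0.03353 mol
n(NaOH) used in back-titration = 0.02885 × 0.2574 = 7.426 × 10^-3 mol
From the 1:2 ratio, n(H2SO4) left over = 1/2 × 7.426 × 10^-3 = 3.713 × 10^-3 mol
n(H2SO4) consumed by analyte = 0.03353 − 3.713 × 10^-3 = 0.02982 mol
n(ZnO) = 0.02982 mol (1:1 ratio)
mass of ZnO = 0.02982 × 81.38 = 2.426 g
% ZnO = 2.426 / 4.283 × 100 = 56.65 %

56.65 %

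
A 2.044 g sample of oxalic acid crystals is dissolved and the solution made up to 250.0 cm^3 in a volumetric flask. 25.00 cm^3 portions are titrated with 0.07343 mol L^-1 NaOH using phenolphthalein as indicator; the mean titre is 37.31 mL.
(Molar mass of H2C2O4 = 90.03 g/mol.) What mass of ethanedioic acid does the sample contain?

1.233 g

H2C2O4 + 2 NaOH → Na2C2O4 + 2 H2O
n(NaOH) per titration = 0.03731 × 0.07343 = 2.740 × 10^-3 mol
From the 1:2 ratio, n(H2C2O4) in each aliquot = 1/2 × 2.740 × 10^-3 = 1.370 × 10^-3 mol
n(H2C2O4) in the whole flask = 1.370 × 10^-3 × 250.0/25.00 = 0.01370 mol
mass of H2C2O4 = 0.01370 × 90.03 = 1.233 g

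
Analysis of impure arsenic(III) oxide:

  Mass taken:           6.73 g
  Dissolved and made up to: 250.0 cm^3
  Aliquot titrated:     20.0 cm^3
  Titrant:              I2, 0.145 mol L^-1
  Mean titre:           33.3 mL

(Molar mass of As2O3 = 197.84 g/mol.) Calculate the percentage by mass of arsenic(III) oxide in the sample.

88.7 %

As2O3 + 2 I2 + 2 H2O → As2O5 + 4 HI
n(I2) per titration = 0.0333 × 0.145 = 4.83 × 10^-3 mol
From the 1:2 ratio, n(As2O3) in each aliquot = 1/2 × 4.83 × 10^-3 = 2.41 × 10^-3 mol
n(As2O3) in the whole flask = 2.41 × 10^-3 × 250.0/20.0 = 0.0302 mol
mass of As2O3 = 0.0302 × 197.84 = 5.97 g
% As2O3 = 5.97 / 6.73 × 100 = 88.7 %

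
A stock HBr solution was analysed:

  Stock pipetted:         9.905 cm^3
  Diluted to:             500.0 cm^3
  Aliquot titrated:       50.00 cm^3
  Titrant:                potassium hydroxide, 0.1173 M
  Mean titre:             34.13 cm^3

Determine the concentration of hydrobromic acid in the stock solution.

4.042 M

HBr + KOH → KBr + H2O
n(KOH) = 0.03413 × 0.1173 = 4.003 × 10^-3 mol
n(HBr) in the aliquot = 4.003 × 10^-3 mol (1:1 ratio)
[HBr]_dilute = 4.003 × 10^-3 / 0.05000 = 0.08007 mol/L
Dilution factor = 500.0 / 9.905 = 50.48
[HBr]_stock = 0.08007 × 50.48 = 4.042 mol/L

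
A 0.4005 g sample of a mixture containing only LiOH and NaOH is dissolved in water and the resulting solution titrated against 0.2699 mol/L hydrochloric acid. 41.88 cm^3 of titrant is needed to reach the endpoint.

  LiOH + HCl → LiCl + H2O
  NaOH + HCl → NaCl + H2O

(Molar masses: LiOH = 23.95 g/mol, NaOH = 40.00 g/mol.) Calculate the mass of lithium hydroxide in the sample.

0.07705 g

n(HCl) = 0.04188 × 0.2699 = 0.01130 mol
Let x = n(LiOH), y = n(NaOH).
Titrant: 1x + 1y = 0.01130;  mass: 23.95x + 40.00y = 0.4005
Solving, x = 3.217 × 10^-3 mol, y = 8.086 × 10^-3 mol
mass of LiOH = 3.217 × 10^-3 × 23.95 = 0.07705 g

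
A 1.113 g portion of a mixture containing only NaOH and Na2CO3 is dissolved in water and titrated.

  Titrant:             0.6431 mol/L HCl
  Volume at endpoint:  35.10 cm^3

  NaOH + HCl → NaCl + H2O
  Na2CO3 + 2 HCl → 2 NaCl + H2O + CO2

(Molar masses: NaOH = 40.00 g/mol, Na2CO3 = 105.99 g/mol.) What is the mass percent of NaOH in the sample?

n(HCl) = 0.03510 × 0.6431 = 0.02257 mol
Let x = n(NaOH), y = n(Na2CO3).
Titrant: 1x + 2y = 0.02257;  mass: 40.00x + 105.99y = 1.113
Solving, x = 6.406 × 10^-3 mol, y = 8.083 × 10^-3 mol
mass of NaOH = 6.406 × 10^-3 × 40.00 = 0.2562 g
% NaOH = 0.2562 / 1.113 × 100 = 23.02 %

23.02 %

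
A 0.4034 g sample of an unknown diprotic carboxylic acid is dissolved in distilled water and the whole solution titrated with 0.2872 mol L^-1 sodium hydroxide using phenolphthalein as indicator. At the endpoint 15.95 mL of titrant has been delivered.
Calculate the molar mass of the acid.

176.1 g/mol

n(NaOH) = 0.01595 L × 0.2872 mol/L = 4.581 × 10^-3 mol
From the 1:2 ratio, n(H2A) = 1/2 × 4.581 × 10^-3 = 2.290 × 10^-3 mol
M = m / n = 0.4034 g / 2.290 × 10^-3 mol = 176.1 g/mol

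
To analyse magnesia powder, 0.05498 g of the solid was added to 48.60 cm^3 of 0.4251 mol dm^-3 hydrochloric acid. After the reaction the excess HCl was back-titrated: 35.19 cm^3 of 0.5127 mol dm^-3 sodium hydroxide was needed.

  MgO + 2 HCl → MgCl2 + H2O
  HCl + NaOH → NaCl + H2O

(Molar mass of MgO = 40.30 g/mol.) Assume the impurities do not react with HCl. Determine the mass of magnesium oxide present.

0.05275 g

n(HCl) added = 0.04860 × 0.4251 = 0.02066 mol
n(NaOH) used in back-titration = 0.03519 × 0.5127 = 0.01804 mol
n(HCl) left over = 0.01804 mol (1:1 ratio)
n(HCl) consumed by analyte = 0.02066 − 0.01804 = 2.618 × 10^-3 mol
From the 1:2 ratio, n(MgO) = 1/2 × 2.618 × 10^-3 = 1.309 × 10^-3 mol
mass of MgO = 1.309 × 10^-3 × 40.30 = 0.05275 g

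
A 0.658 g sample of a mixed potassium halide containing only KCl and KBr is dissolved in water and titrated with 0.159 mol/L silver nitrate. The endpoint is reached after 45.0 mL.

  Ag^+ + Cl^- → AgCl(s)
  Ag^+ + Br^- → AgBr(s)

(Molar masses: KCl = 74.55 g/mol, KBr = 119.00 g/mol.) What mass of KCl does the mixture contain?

n(AgNO3) = 0.0450 × 0.159 = 7.15 × 10^-3 mol
Let x = n(KCl), y = n(KBr).
Titrant: 1x + 1y = 7.15 × 10^-3;  mass: 74.55x + 119.00y = 0.658
Solving, x = 4.35 × 10^-3 mol, y = 2.80 × 10^-3 mol
mass of KCl = 4.35 × 10^-3 × 74.55 = 0.324 g

0.324 g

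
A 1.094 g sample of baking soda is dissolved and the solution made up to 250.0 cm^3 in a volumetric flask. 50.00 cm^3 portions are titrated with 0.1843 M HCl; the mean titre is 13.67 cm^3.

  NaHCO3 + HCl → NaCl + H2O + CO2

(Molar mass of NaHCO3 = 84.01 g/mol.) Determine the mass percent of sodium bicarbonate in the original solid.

96.73 %

n(HCl) per titration = 0.01367 × 0.1843 = 2.519 × 10^-3 mol
n(NaHCO3) in each aliquot = 2.519 × 10^-3 mol (1:1 ratio)
n(NaHCO3) in the whole flask = 2.519 × 10^-3 × 250.0/50.00 = 0.01260 mol
mass of NaHCO3 = 0.01260 × 84.01 = 1.058 g
% NaHCO3 = 1.058 / 1.094 × 100 = 96.73 %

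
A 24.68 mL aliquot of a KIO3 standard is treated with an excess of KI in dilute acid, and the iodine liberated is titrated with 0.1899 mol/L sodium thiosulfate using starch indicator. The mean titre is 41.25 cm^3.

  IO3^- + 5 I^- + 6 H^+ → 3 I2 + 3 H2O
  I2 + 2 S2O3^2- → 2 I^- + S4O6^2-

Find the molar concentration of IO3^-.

0.05290 mol/L

n(S2O3^2-) = 0.04125 × 0.1899 = 7.833 × 10^-3 mol
n(I2) = n(S2O3^2-)/2 = 3.917 × 10^-3 mol
From the 1:3 ratio, n(IO3^-) in the aliquot = 1/3 × 3.917 × 10^-3 = 1.306 × 10^-3 mol
[IO3^-] = 1.306 × 10^-3 / 0.02468 = 0.05290 mol/L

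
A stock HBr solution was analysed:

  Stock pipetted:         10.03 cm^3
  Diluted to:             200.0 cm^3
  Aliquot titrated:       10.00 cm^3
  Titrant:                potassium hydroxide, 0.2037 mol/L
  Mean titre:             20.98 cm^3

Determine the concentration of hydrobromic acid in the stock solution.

HBr + KOH → KBr + H2O
n(KOH) = 0.02098 × 0.2037 = 4.274 × 10^-3 mol
n(HBr) in the aliquot = 4.274 × 10^-3 mol (1:1 ratio)
[HBr]_dilute = 4.274 × 10^-3 / 0.01000 = 0.4274 mol/L
Dilution factor = 200.0 / 10.03 = 19.94
[HBr]_stock = 0.4274 × 19.94 = 8.522 mol/L

8.522 mol/L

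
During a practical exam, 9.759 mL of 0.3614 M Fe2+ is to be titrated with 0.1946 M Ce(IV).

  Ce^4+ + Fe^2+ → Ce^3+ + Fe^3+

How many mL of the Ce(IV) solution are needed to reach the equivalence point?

n(Fe2+) = 0.009759 L × 0.3614 mol/L = 3.527 × 10^-3 mol
n(Ce4+) = 3.527 × 10^-3 mol (1:1 stoichiometry)
V(Ce4+) = 3.527 × 10^-3 mol / 0.1946 mol/L = 0.01812 L = 18.12 mL

18.12 mL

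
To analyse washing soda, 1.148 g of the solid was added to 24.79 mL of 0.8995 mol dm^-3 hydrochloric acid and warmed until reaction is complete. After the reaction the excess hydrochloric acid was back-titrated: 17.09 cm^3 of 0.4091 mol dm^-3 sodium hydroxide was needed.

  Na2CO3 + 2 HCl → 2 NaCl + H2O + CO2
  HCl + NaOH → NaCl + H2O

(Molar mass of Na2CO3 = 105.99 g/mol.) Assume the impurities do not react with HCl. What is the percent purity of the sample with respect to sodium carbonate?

n(HCl) added = 0.02479 × 0.8995 = 0.02230 mol
n(NaOH) used in back-titration = 0.01709 × 0.4091 = 6.992 × 10^-3 mol
n(HCl) left over = 6.992 × 10^-3 mol (1:1 ratio)
n(HCl) consumed by analyte = 0.02230 − 6.992 × 10^-3 = 0.01531 mol
From the 1:2 ratio, n(Na2CO3) = 1/2 × 0.01531 = 7.654 × 10^-3 mol
mass of Na2CO3 = 7.654 × 10^-3 × 105.99 = 0.8112 g
% Na2CO3 = 0.8112 / 1.148 × 100 = 70.66 %

70.66 %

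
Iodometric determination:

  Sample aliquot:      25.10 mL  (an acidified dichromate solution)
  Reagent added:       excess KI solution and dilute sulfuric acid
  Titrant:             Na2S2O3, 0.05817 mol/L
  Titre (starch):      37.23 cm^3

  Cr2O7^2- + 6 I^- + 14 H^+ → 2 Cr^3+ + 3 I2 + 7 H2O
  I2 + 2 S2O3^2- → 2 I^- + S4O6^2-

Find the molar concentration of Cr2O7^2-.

n(S2O3^2-) = 0.03723 × 0.05817 = 2.166 × 10^-3 mol
n(I2) = n(S2O3^2-)/2 = 1.083 × 10^-3 mol
From the 1:3 ratio, n(Cr2O7^2-) in the aliquot = 1/3 × 1.083 × 10^-3 = 3.609 × 10^-4 mol
[Cr2O7^2-] = 3.609 × 10^-4 / 0.02510 = 0.01438 mol/L

0.01438 mol/L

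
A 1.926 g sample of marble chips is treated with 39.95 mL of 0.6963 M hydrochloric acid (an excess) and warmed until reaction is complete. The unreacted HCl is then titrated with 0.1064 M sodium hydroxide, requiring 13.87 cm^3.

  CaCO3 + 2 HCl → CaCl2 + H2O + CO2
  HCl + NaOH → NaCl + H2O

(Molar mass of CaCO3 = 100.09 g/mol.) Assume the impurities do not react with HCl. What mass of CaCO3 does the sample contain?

n(HCl) added = 0.03995 × 0.6963 = 0.02782 mol
n(NaOH) used in back-titration = 0.01387 × 0.1064 = 1.476 × 10^-3 mol
n(HCl) left over = 1.476 × 10^-3 mol (1:1 ratio)
n(HCl) consumed by analyte = 0.02782 − 1.476 × 10^-3 = 0.02634 mol
From the 1:2 ratio, n(CaCO3) = 1/2 × 0.02634 = 0.01317 mol
mass of CaCO3 = 0.01317 × 100.09 = 1.318 g

1.318 g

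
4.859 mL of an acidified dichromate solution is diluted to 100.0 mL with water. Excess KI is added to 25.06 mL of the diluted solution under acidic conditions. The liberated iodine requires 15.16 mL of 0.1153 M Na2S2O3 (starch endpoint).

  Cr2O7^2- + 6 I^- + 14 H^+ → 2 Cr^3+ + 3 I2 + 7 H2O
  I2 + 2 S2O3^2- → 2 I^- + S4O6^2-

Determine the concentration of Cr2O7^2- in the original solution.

0.2392 M

n(S2O3^2-) = 0.01516 × 0.1153 = 1.748 × 10^-3 mol
n(I2) = n(S2O3^2-)/2 = 8.740 × 10^-4 mol
From the 1:3 ratio, n(Cr2O7^2-) in the aliquot = 1/3 × 8.740 × 10^-4 = 2.913 × 10^-4 mol
[Cr2O7^2-]_dilute = 2.913 × 10^-4 / 0.02506 = 0.01163 mol/L
[Cr2O7^2-]_original = 0.01163 × 100.0/4.859 = 0.2392 mol/L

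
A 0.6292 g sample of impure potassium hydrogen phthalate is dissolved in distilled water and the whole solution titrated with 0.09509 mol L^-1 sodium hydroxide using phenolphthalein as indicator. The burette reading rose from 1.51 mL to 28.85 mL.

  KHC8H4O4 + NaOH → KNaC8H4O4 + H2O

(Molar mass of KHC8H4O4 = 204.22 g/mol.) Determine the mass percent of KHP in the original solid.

84.38 %

n(NaOH) = 0.02734 L × 0.09509 mol/L = 2.600 × 10^-3 mol
n(KHC8H4O4) = 2.600 × 10^-3 mol (1:1 ratio)
mass of KHC8H4O4 = 2.600 × 10^-3 × 204.22 g/mol = 0.5309 g
% KHC8H4O4 = 0.5309 / 0.6292 × 100 = 84.38 %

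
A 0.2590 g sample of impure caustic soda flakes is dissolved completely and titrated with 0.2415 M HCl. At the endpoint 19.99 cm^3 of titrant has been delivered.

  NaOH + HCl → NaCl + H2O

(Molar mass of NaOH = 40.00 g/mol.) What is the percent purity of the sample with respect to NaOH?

74.56 %

n(HCl) = 0.01999 L × 0.2415 mol/L = 4.828 × 10^-3 mol
n(NaOH) = 4.828 × 10^-3 mol (1:1 ratio)
mass of NaOH = 4.828 × 10^-3 × 40.00 g/mol = 0.1931 g
% NaOH = 0.1931 / 0.2590 × 100 = 74.56 %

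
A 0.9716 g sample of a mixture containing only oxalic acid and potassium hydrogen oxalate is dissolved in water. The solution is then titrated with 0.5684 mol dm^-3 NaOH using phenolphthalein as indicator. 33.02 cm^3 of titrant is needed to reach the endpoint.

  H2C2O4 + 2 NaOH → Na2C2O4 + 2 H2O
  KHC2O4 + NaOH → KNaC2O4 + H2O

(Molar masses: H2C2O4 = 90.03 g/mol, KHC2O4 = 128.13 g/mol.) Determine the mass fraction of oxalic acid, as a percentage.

79.89 %

n(NaOH) = 0.03302 × 0.5684 = 0.01877 mol
Let x = n(H2C2O4), y = n(KHC2O4).
Titrant: 2x + 1y = 0.01877;  mass: 90.03x + 128.13y = 0.9716
Solving, x = 8.622 × 10^-3 mol, y = 1.525 × 10^-3 mol
mass of H2C2O4 = 8.622 × 10^-3 × 90.03 = 0.7762 g
% H2C2O4 = 0.7762 / 0.9716 × 100 = 79.89 %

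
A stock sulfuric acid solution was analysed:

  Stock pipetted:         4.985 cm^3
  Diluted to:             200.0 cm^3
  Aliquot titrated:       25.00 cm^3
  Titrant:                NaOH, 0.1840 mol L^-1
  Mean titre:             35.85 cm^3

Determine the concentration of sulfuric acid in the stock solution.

5.293 mol/L

H2SO4 + 2 NaOH → Na2SO4 + 2 H2O
n(NaOH) = 0.03585 × 0.1840 = 6.596 × 10^-3 mol
From the 1:2 ratio, n(H2SO4) in the aliquot = 1/2 × 6.596 × 10^-3 = 3.298 × 10^-3 mol
[H2SO4]_dilute = 3.298 × 10^-3 / 0.02500 = 0.1319 mol/L
Dilution factor = 200.0 / 4.985 = 40.12
[H2SO4]_stock = 0.1319 × 40.12 = 5.293 mol/L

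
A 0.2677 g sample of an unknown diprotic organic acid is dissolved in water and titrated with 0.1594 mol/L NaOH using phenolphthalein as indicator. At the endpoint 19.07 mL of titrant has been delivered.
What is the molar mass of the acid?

n(NaOH) = 0.01907 L × 0.1594 mol/L = 3.040 × 10^-3 mol
From the 1:2 ratio, n(H2A) = 1/2 × 3.040 × 10^-3 = 1.520 × 10^-3 mol
M = m / n = 0.2677 g / 1.520 × 10^-3 mol = 176.1 g/mol

176.1 g/mol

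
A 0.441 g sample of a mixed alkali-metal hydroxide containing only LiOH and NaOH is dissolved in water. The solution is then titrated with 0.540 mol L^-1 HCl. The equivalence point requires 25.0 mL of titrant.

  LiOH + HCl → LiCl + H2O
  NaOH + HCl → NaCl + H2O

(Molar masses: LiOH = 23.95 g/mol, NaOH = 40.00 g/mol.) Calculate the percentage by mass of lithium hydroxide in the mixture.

33.5 %

n(HCl) = 0.0250 × 0.540 = 0.0135 mol
Let x = n(LiOH), y = n(NaOH).
Titrant: 1x + 1y = 0.0135;  mass: 23.95x + 40.00y = 0.441
Solving, x = 6.17 × 10^-3 mol, y = 7.33 × 10^-3 mol
mass of LiOH = 6.17 × 10^-3 × 23.95 = 0.148 g
% LiOH = 0.148 / 0.441 × 100 = 33.5 %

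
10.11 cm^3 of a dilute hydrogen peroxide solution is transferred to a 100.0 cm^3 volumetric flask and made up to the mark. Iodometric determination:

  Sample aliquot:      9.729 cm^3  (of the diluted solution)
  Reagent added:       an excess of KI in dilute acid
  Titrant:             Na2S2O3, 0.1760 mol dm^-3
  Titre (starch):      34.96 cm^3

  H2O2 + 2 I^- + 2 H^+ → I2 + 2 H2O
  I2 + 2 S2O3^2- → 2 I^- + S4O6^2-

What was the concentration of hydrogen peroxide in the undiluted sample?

n(S2O3^2-) = 0.03496 × 0.1760 = 6.153 × 10^-3 mol
n(I2) = n(S2O3^2-)/2 = 3.076 × 10^-3 mol
n(H2O2) in the aliquot = 3.076 × 10^-3 mol (1:1 ratio)
[H2O2]_dilute = 3.076 × 10^-3 / 0.009729 = 0.3162 mol/L
[H2O2]_original = 0.3162 × 100.0/10.11 = 3.128 mol/L

3.128 mol/L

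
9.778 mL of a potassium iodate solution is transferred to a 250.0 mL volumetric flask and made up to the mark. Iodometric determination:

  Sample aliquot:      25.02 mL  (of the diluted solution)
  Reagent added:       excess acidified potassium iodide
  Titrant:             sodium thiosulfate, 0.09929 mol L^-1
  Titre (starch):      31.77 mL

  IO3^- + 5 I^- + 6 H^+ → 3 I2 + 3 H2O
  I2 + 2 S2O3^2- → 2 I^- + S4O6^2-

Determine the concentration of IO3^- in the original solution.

n(S2O3^2-) = 0.03177 × 0.09929 = 3.154 × 10^-3 mol
n(I2) = n(S2O3^2-)/2 = 1.577 × 10^-3 mol
From the 1:3 ratio, n(IO3^-) in the aliquot = 1/3 × 1.577 × 10^-3 = 5.257 × 10^-4 mol
[IO3^-]_dilute = 5.257 × 10^-4 / 0.02502 = 0.02101 mol/L
[IO3^-]_original = 0.02101 × 250.0/9.778 = 0.5372 mol/L

0.5372 mol/L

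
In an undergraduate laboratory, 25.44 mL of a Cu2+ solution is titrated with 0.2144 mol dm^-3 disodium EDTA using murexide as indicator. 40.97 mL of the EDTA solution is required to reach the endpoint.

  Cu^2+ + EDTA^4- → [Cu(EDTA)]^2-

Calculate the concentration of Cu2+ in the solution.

0.3453 mol/L

n(EDTA) = 0.04097 L × 0.2144 mol/L = 8.784 × 10^-3 mol
n(Cu2+) = 8.784 × 10^-3 mol (1:1 mole ratio)
[Cu2+] = 8.784 × 10^-3 mol / 0.02544 L = 0.3453 mol/L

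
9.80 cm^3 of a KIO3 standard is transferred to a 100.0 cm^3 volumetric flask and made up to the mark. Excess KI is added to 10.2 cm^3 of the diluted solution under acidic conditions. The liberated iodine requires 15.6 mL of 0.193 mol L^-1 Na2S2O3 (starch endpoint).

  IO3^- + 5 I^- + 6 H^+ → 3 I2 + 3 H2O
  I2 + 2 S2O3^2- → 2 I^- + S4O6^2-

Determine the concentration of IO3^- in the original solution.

0.502 mol/L

n(S2O3^2-) = 0.0156 × 0.193 = 3.01 × 10^-3 mol
n(I2) = n(S2O3^2-)/2 = 1.51 × 10^-3 mol
From the 1:3 ratio, n(IO3^-) in the aliquot = 1/3 × 1.51 × 10^-3 = 5.02 × 10^-4 mol
[IO3^-]_dilute = 5.02 × 10^-4 / 0.0102 = 0.0492 mol/L
[IO3^-]_original = 0.0492 × 100.0/9.80 = 0.502 mol/L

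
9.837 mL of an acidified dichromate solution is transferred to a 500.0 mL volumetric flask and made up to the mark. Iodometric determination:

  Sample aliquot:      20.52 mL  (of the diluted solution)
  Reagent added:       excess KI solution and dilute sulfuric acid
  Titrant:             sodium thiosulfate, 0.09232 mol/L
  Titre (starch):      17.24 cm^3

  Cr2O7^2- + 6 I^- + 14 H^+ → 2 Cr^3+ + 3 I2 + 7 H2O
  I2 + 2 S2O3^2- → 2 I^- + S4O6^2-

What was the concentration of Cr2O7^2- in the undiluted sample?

n(S2O3^2-) = 0.01724 × 0.09232 = 1.592 × 10^-3 mol
n(I2) = n(S2O3^2-)/2 = 7.958 × 10^-4 mol
From the 1:3 ratio, n(Cr2O7^2-) in the aliquot = 1/3 × 7.958 × 10^-4 = 2.653 × 10^-4 mol
[Cr2O7^2-]_dilute = 2.653 × 10^-4 / 0.02052 = 0.01293 mol/L
[Cr2O7^2-]_original = 0.01293 × 500.0/9.837 = 0.6571 mol/L

0.6571 mol/L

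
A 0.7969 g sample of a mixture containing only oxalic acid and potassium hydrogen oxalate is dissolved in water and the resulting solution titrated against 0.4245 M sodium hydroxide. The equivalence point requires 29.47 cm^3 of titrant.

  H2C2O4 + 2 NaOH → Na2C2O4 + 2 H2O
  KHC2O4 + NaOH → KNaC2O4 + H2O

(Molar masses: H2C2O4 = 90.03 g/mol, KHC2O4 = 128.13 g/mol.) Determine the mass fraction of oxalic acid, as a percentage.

n(NaOH) = 0.02947 × 0.4245 = 0.01251 mol
Let x = n(H2C2O4), y = n(KHC2O4).
Titrant: 2x + 1y = 0.01251;  mass: 90.03x + 128.13y = 0.7969
Solving, x = 4.849 × 10^-3 mol, y = 2.813 × 10^-3 mol
mass of H2C2O4 = 4.849 × 10^-3 × 90.03 = 0.4365 g
% H2C2O4 = 0.4365 / 0.7969 × 100 = 54.78 %

54.78 %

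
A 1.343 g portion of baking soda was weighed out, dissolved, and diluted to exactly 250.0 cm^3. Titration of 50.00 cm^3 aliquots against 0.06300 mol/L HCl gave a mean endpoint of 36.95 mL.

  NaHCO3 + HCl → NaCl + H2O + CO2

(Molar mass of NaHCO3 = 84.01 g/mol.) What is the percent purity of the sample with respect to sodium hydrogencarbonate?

n(HCl) per titration = 0.03695 × 0.06300 = 2.328 × 10^-3 mol
n(NaHCO3) in each aliquot = 2.328 × 10^-3 mol (1:1 ratio)
n(NaHCO3) in the whole flask = 2.328 × 10^-3 × 250.0/50.00 = 0.01164 mol
mass of NaHCO3 = 0.01164 × 84.01 = 0.9778 g
% NaHCO3 = 0.9778 / 1.343 × 100 = 72.81 %

72.81 %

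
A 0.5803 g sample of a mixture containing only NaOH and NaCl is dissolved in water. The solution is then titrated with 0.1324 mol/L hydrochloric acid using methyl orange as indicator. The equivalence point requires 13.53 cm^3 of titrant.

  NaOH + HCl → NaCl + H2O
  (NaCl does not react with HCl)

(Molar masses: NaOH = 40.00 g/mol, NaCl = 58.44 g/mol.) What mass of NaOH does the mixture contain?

n(HCl) = 0.01353 × 0.1324 = 1.791 × 10^-3 mol
Let x = n(NaOH), y = n(NaCl).
Titrant: 1x = 1.791 × 10^-3;  mass: 40.00x + 58.44y = 0.5803
Solving, x = 1.791 × 10^-3 mol, y = 8.704 × 10^-3 mol
mass of NaOH = 1.791 × 10^-3 × 40.00 = 0.07165 g

0.07165 g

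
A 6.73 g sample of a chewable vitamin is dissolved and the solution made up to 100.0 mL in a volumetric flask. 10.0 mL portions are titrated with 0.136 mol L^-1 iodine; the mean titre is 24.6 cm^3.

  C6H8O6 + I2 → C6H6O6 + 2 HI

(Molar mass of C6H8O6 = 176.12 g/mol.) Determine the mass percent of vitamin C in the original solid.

87.6 %

n(I2) per titration = 0.0246 × 0.136 = 3.35 × 10^-3 mol
n(C6H8O6) in each aliquot = 3.35 × 10^-3 mol (1:1 ratio)
n(C6H8O6) in the whole flask = 3.35 × 10^-3 × 100.0/10.0 = 0.0335 mol
mass of C6H8O6 = 0.0335 × 176.12 = 5.89 g
% C6H8O6 = 5.89 / 6.73 × 100 = 87.6 %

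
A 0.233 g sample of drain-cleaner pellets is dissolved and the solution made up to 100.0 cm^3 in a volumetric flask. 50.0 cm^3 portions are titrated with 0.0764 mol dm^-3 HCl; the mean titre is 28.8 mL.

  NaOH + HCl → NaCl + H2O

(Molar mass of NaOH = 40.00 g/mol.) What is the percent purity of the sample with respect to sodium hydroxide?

n(HCl) per titration = 0.0288 × 0.0764 = 2.20 × 10^-3 mol
n(NaOH) in each aliquot = 2.20 × 10^-3 mol (1:1 ratio)
n(NaOH) in the whole flask = 2.20 × 10^-3 × 100.0/50.0 = 4.40 × 10^-3 mol
mass of NaOH = 4.40 × 10^-3 × 40.00 = 0.176 g
% NaOH = 0.176 / 0.233 × 100 = 75.5 %

75.5 %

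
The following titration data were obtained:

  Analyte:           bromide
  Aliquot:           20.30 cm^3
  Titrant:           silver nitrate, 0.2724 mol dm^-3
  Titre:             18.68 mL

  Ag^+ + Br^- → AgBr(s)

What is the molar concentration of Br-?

0.2507 mol/L

n(AgNO3) = 0.01868 L × 0.2724 mol/L = 5.088 × 10^-3 mol
n(Br-) = 5.088 × 10^-3 mol (1:1 mole ratio)
[Br-] = 5.088 × 10^-3 mol / 0.02030 L = 0.2507 mol/L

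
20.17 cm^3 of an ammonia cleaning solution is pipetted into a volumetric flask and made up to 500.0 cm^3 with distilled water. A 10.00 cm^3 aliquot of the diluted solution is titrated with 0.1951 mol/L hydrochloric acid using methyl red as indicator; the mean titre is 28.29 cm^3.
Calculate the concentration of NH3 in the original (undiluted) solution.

NH3 + HCl → NH4Cl
n(HCl) = 0.02829 × 0.1951 = 5.519 × 10^-3 mol
n(NH3) in the aliquot = 5.519 × 10^-3 mol (1:1 ratio)
[NH3]_dilute = 5.519 × 10^-3 / 0.01000 = 0.5519 mol/L
Dilution factor = 500.0 / 20.17 = 24.79
[NH3]_stock = 0.5519 × 24.79 = 13.68 mol/L

13.68 mol/L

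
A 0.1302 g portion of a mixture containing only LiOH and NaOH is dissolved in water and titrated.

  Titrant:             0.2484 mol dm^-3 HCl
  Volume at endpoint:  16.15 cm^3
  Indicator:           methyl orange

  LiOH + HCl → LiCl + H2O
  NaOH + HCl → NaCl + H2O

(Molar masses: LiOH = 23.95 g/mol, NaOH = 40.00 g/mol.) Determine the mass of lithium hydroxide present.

n(HCl) = 0.01615 × 0.2484 = 4.012 × 10^-3 mol
Let x = n(LiOH), y = n(NaOH).
Titrant: 1x + 1y = 4.012 × 10^-3;  mass: 23.95x + 40.00y = 0.1302
Solving, x = 1.886 × 10^-3 mol, y = 2.126 × 10^-3 mol
mass of LiOH = 1.886 × 10^-3 × 23.95 = 0.04516 g

0.04516 g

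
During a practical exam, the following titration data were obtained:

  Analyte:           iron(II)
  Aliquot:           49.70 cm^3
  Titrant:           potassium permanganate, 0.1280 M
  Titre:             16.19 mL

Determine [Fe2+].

MnO4^- + 5 Fe^2+ + 8 H^+ → Mn^2+ + 5 Fe^3+ + 4 H2O
n(KMnO4) = 0.01619 L × 0.1280 mol/L = 2.072 × 10^-3 mol
From the 5:1 mole ratio, n(Fe2+) = 5/1 × 2.072 × 10^-3 = 0.01036 mol
[Fe2+] = 0.01036 mol / 0.04970 L = 0.2085 mol/L

0.2085 M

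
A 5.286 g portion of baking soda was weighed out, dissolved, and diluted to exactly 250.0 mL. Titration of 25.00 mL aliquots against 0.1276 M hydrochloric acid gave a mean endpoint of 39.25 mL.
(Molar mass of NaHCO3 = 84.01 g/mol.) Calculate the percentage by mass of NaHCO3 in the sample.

NaHCO3 + HCl → NaCl + H2O + CO2
n(HCl) per titration = 0.03925 × 0.1276 = 5.008 × 10^-3 mol
n(NaHCO3) in each aliquot = 5.008 × 10^-3 mol (1:1 ratio)
n(NaHCO3) in the whole flask = 5.008 × 10^-3 × 250.0/25.00 = 0.05008 mol
mass of NaHCO3 = 0.05008 × 84.01 = 4.207 g
% NaHCO3 = 4.207 / 5.286 × 100 = 79.60 %

79.60 %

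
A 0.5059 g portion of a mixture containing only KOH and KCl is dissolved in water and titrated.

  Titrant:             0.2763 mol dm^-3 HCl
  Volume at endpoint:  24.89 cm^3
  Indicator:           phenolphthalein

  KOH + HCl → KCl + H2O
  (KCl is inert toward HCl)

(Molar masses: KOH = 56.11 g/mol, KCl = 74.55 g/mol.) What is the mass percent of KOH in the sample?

76.27 %

n(HCl) = 0.02489 × 0.2763 = 6.877 × 10^-3 mol
Let x = n(KOH), y = n(KCl).
Titrant: 1x = 6.877 × 10^-3;  mass: 56.11x + 74.55y = 0.5059
Solving, x = 6.877 × 10^-3 mol, y = 1.610 × 10^-3 mol
mass of KOH = 6.877 × 10^-3 × 56.11 = 0.3859 g
% KOH = 0.3859 / 0.5059 × 100 = 76.27 %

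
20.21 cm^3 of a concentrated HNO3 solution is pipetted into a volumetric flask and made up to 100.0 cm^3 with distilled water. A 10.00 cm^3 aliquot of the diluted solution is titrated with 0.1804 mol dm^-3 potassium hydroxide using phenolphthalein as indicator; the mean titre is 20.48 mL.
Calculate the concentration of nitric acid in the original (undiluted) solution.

HNO3 + KOH → KNO3 + H2O
n(KOH) = 0.02048 × 0.1804 = 3.695 × 10^-3 mol
n(HNO3) in the aliquot = 3.695 × 10^-3 mol (1:1 ratio)
[HNO3]_dilute = 3.695 × 10^-3 / 0.01000 = 0.3695 mol/L
Dilution factor = 100.0 / 20.21 = 4.948
[HNO3]_stock = 0.3695 × 4.948 = 1.828 mol/L

1.828 mol/L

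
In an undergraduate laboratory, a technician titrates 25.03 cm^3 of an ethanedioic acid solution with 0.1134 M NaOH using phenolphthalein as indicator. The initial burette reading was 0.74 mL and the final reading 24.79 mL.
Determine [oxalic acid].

0.05448 M

H2C2O4 + 2 NaOH → Na2C2O4 + 2 H2O
n(NaOH) = 0.02405 L × 0.1134 mol/L = 2.727 × 10^-3 mol
From the 1:2 mole ratio, n(H2C2O4) = 1/2 × 2.727 × 10^-3 = 1.364 × 10^-3 mol
[H2C2O4] = 1.364 × 10^-3 mol / 0.02503 L = 0.05448 mol/L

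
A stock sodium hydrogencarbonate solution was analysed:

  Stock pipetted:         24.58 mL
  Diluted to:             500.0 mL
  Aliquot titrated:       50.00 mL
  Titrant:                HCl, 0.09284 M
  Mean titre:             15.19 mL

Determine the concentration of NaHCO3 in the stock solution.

NaHCO3 + HCl → NaCl + H2O + CO2
n(HCl) = 0.01519 × 0.09284 = 1.410 × 10^-3 mol
n(NaHCO3) in the aliquot = 1.410 × 10^-3 mol (1:1 ratio)
[NaHCO3]_dilute = 1.410 × 10^-3 / 0.05000 = 0.02820 mol/L
Dilution factor = 500.0 / 24.58 = 20.34
[NaHCO3]_stock = 0.02820 × 20.34 = 0.5737 mol/L

0.5737 M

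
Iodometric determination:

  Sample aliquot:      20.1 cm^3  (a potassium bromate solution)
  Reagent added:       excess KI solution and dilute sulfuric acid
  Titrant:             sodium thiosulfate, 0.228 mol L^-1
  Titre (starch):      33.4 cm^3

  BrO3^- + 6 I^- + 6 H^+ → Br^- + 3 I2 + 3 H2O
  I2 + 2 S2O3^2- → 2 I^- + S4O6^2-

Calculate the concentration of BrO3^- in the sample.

0.0631 mol/L

n(S2O3^2-) = 0.0334 × 0.228 = 7.62 × 10^-3 mol
n(I2) = n(S2O3^2-)/2 = 3.81 × 10^-3 mol
From the 1:3 ratio, n(BrO3^-) in the aliquot = 1/3 × 3.81 × 10^-3 = 1.27 × 10^-3 mol
[BrO3^-] = 1.27 × 10^-3 / 0.0201 = 0.0631 mol/L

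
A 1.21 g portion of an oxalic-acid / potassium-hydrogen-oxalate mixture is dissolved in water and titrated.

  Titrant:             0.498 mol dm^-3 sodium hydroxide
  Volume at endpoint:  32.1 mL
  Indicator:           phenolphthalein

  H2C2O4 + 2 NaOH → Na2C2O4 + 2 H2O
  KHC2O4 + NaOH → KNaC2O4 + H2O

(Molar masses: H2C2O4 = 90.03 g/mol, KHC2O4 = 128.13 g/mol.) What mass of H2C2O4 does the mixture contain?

0.454 g

n(NaOH) = 0.0321 × 0.498 = 0.0160 mol
Let x = n(H2C2O4), y = n(KHC2O4).
Titrant: 2x + 1y = 0.0160;  mass: 90.03x + 128.13y = 1.21
Solving, x = 5.04 × 10^-3 mol, y = 5.90 × 10^-3 mol
mass of H2C2O4 = 5.04 × 10^-3 × 90.03 = 0.454 g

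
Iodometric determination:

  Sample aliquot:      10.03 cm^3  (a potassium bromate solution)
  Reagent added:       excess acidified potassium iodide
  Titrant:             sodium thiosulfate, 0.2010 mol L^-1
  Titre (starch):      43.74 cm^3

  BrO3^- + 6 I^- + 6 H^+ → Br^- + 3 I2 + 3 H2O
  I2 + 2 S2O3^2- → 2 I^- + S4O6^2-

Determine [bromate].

0.1461 mol/L

n(S2O3^2-) = 0.04374 × 0.2010 = 8.792 × 10^-3 mol
n(I2) = n(S2O3^2-)/2 = 4.396 × 10^-3 mol
From the 1:3 ratio, n(BrO3^-) in the aliquot = 1/3 × 4.396 × 10^-3 = 1.465 × 10^-3 mol
[BrO3^-] = 1.465 × 10^-3 / 0.01003 = 0.1461 mol/L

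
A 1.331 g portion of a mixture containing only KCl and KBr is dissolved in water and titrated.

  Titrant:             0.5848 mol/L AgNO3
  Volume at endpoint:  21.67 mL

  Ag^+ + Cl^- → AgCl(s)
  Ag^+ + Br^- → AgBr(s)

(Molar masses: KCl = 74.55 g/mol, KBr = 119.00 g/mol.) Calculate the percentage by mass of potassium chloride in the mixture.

n(AgNO3) = 0.02167 × 0.5848 = 0.01267 mol
Let x = n(KCl), y = n(KBr).
Titrant: 1x + 1y = 0.01267;  mass: 74.55x + 119.00y = 1.331
Solving, x = 3.983 × 10^-3 mol, y = 8.690 × 10^-3 mol
mass of KCl = 3.983 × 10^-3 × 74.55 = 0.2969 g
% KCl = 0.2969 / 1.331 × 100 = 22.31 %

22.31 %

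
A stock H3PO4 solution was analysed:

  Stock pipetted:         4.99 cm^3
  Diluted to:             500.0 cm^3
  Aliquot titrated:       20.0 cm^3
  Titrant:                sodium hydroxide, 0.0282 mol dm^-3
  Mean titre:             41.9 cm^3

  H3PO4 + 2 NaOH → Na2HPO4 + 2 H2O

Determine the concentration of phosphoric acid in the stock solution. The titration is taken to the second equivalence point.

2.96 mol/L

n(NaOH) = 0.0419 × 0.0282 = 1.18 × 10^-3 mol
From the 1:2 ratio, n(H3PO4) in the aliquot = 1/2 × 1.18 × 10^-3 = 5.91 × 10^-4 mol
[H3PO4]_dilute = 5.91 × 10^-4 / 0.0200 = 0.0295 mol/L
Dilution factor = 500.0 / 4.99 = 100.2
[H3PO4]_stock = 0.0295 × 100.2 = 2.96 mol/L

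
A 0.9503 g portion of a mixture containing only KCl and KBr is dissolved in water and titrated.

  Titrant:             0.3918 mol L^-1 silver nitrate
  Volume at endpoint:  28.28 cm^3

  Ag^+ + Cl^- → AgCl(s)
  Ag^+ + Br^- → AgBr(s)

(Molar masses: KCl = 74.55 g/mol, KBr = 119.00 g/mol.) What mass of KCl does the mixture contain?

n(AgNO3) = 0.02828 × 0.3918 = 0.01108 mol
Let x = n(KCl), y = n(KBr).
Titrant: 1x + 1y = 0.01108;  mass: 74.55x + 119.00y = 0.9503
Solving, x = 8.284 × 10^-3 mol, y = 2.796 × 10^-3 mol
mass of KCl = 8.284 × 10^-3 × 74.55 = 0.6176 g

0.6176 g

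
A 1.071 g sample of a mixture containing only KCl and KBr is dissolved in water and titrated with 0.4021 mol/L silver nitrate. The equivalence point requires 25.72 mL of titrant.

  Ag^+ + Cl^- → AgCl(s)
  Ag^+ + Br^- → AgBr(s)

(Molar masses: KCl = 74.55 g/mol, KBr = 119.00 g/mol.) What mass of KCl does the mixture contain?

0.2678 g

n(AgNO3) = 0.02572 × 0.4021 = 0.01034 mol
Let x = n(KCl), y = n(KBr).
Titrant: 1x + 1y = 0.01034;  mass: 74.55x + 119.00y = 1.071
Solving, x = 3.593 × 10^-3 mol, y = 6.749 × 10^-3 mol
mass of KCl = 3.593 × 10^-3 × 74.55 = 0.2678 g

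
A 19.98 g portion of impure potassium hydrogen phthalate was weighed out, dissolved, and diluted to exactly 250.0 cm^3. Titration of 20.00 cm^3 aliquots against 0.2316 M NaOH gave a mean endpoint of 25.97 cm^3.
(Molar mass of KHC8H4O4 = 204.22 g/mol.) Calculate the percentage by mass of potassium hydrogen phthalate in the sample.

KHC8H4O4 + NaOH → KNaC8H4O4 + H2O
n(NaOH) per titration = 0.02597 × 0.2316 = 6.015 × 10^-3 mol
n(KHC8H4O4) in each aliquot = 6.015 × 10^-3 mol (1:1 ratio)
n(KHC8H4O4) in the whole flask = 6.015 × 10^-3 × 250.0/20.00 = 0.07518 mol
mass of KHC8H4O4 = 0.07518 × 204.22 = 15.35 g
% KHC8H4O4 = 15.35 / 19.98 × 100 = 76.85 %

76.85 %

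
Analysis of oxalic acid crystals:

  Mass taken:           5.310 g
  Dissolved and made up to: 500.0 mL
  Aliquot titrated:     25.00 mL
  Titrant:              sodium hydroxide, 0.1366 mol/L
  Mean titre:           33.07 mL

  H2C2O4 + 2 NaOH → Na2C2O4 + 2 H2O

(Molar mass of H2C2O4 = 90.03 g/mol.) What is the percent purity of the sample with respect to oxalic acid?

76.59 %

n(NaOH) per titration = 0.03307 × 0.1366 = 4.517 × 10^-3 mol
From the 1:2 ratio, n(H2C2O4) in each aliquot = 1/2 × 4.517 × 10^-3 = 2.259 × 10^-3 mol
n(H2C2O4) in the whole flask = 2.259 × 10^-3 × 500.0/25.00 = 0.04517 mol
mass of H2C2O4 = 0.04517 × 90.03 = 4.067 g
% H2C2O4 = 4.067 / 5.310 × 100 = 76.59 %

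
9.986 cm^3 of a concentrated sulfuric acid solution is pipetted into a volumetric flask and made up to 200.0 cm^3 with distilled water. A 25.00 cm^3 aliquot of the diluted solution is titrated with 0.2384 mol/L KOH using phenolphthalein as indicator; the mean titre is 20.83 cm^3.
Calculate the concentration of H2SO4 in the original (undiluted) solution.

1.989 mol/L

H2SO4 + 2 KOH → K2SO4 + 2 H2O
n(KOH) = 0.02083 × 0.2384 = 4.966 × 10^-3 mol
From the 1:2 ratio, n(H2SO4) in the aliquot = 1/2 × 4.966 × 10^-3 = 2.483 × 10^-3 mol
[H2SO4]_dilute = 2.483 × 10^-3 / 0.02500 = 0.09932 mol/L
Dilution factor = 200.0 / 9.986 = 20.03
[H2SO4]_stock = 0.09932 × 20.03 = 1.989 mol/L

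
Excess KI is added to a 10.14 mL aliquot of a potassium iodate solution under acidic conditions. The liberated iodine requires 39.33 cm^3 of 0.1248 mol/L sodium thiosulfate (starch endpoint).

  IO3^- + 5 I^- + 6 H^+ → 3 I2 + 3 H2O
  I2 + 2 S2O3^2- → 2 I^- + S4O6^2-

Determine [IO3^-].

0.08068 mol/L

n(S2O3^2-) = 0.03933 × 0.1248 = 4.908 × 10^-3 mol
n(I2) = n(S2O3^2-)/2 = 2.454 × 10^-3 mol
From the 1:3 ratio, n(IO3^-) in the aliquot = 1/3 × 2.454 × 10^-3 = 8.181 × 10^-4 mol
[IO3^-] = 8.181 × 10^-4 / 0.01014 = 0.08068 mol/L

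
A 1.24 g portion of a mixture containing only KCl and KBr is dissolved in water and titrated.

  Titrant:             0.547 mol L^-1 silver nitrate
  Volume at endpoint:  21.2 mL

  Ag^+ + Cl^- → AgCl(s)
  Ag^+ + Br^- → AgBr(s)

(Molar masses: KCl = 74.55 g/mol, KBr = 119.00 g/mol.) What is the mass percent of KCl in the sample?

18.9 %

n(AgNO3) = 0.0212 × 0.547 = 0.0116 mol
Let x = n(KCl), y = n(KBr).
Titrant: 1x + 1y = 0.0116;  mass: 74.55x + 119.00y = 1.24
Solving, x = 3.15 × 10^-3 mol, y = 8.45 × 10^-3 mol
mass of KCl = 3.15 × 10^-3 × 74.55 = 0.235 g
% KCl = 0.235 / 1.24 × 100 = 18.9 %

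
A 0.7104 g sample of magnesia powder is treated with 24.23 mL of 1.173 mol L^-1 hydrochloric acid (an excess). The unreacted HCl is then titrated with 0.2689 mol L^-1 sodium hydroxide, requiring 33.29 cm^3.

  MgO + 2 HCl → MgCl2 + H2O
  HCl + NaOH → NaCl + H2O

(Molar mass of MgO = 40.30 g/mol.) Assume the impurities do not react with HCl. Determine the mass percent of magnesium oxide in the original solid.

55.23 %

n(HCl) added = 0.02423 × 1.173 = 0.02842 mol
n(NaOH) used in back-titration = 0.03329 × 0.2689 = 8.952 × 10^-3 mol
n(HCl) left over = 8.952 × 10^-3 mol (1:1 ratio)
n(HCl) consumed by analyte = 0.02842 − 8.952 × 10^-3 = 0.01947 mol
From the 1:2 ratio, n(MgO) = 1/2 × 0.01947 = 9.735 × 10^-3 mol
mass of MgO = 9.735 × 10^-3 × 40.30 = 0.3923 g
% MgO = 0.3923 / 0.7104 × 100 = 55.23 %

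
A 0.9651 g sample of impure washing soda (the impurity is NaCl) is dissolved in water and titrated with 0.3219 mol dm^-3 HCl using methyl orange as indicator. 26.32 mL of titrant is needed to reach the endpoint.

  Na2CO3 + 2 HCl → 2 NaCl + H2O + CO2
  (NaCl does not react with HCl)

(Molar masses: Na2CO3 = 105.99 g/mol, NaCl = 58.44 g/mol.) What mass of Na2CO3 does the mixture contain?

0.4490 g

n(HCl) = 0.02632 × 0.3219 = 8.472 × 10^-3 mol
Let x = n(Na2CO3), y = n(NaCl).
Titrant: 2x = 8.472 × 10^-3;  mass: 105.99x + 58.44y = 0.9651
Solving, x = 4.236 × 10^-3 mol, y = 8.831 × 10^-3 mol
mass of Na2CO3 = 4.236 × 10^-3 × 105.99 = 0.4490 g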